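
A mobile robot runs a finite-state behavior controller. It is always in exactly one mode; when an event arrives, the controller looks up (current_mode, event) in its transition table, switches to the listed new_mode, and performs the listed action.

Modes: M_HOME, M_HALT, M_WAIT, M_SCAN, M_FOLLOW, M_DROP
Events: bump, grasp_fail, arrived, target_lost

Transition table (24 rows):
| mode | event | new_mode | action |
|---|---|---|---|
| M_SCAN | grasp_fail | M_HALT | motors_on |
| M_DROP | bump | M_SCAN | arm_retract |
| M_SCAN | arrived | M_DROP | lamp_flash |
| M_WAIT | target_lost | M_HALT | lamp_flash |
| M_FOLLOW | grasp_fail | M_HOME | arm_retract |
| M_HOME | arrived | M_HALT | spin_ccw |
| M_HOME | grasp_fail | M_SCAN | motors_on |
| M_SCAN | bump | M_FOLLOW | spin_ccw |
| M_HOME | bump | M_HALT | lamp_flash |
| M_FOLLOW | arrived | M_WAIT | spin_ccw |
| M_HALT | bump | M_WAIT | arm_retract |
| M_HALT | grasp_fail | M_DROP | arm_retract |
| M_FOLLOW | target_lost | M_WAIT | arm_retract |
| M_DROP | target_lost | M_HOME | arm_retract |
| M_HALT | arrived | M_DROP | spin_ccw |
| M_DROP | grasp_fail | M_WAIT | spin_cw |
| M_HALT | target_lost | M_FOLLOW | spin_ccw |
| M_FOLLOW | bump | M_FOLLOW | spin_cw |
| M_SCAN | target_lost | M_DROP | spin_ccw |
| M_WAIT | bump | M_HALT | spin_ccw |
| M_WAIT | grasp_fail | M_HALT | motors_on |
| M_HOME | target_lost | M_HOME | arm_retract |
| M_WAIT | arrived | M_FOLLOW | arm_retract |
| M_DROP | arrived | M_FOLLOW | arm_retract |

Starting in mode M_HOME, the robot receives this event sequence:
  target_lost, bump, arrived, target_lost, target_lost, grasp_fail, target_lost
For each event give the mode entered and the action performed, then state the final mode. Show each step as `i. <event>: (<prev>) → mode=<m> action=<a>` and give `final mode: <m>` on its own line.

final mode: M_DROP

1. target_lost: (M_HOME) → mode=M_HOME action=arm_retract
2. bump: (M_HOME) → mode=M_HALT action=lamp_flash
3. arrived: (M_HALT) → mode=M_DROP action=spin_ccw
4. target_lost: (M_DROP) → mode=M_HOME action=arm_retract
5. target_lost: (M_HOME) → mode=M_HOME action=arm_retract
6. grasp_fail: (M_HOME) → mode=M_SCAN action=motors_on
7. target_lost: (M_SCAN) → mode=M_DROP action=spin_ccw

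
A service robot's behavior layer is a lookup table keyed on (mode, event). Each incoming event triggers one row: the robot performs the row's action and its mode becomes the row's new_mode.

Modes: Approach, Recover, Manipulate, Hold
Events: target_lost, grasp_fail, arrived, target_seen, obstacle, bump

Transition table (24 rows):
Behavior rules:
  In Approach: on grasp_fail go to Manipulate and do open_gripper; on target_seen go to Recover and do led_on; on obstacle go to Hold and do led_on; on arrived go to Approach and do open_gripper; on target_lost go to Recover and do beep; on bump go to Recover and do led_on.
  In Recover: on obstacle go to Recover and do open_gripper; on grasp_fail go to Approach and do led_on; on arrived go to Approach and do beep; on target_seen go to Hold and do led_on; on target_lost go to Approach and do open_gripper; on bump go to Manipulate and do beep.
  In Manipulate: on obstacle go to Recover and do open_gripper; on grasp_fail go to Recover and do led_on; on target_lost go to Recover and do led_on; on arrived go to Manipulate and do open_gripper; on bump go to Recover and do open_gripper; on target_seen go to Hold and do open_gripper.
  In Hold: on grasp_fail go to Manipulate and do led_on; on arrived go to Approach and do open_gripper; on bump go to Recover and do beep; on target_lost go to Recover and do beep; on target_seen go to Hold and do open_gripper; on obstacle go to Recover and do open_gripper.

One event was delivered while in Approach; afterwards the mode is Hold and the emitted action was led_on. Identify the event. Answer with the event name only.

obstacle

try target_lost: (Approach, target_lost) → (Recover, beep)
try grasp_fail: (Approach, grasp_fail) → (Manipulate, open_gripper)
try arrived: (Approach, arrived) → (Approach, open_gripper)
try target_seen: (Approach, target_seen) → (Recover, led_on)
try obstacle: (Approach, obstacle) → (Hold, led_on)  ← matches
try bump: (Approach, bump) → (Recover, led_on)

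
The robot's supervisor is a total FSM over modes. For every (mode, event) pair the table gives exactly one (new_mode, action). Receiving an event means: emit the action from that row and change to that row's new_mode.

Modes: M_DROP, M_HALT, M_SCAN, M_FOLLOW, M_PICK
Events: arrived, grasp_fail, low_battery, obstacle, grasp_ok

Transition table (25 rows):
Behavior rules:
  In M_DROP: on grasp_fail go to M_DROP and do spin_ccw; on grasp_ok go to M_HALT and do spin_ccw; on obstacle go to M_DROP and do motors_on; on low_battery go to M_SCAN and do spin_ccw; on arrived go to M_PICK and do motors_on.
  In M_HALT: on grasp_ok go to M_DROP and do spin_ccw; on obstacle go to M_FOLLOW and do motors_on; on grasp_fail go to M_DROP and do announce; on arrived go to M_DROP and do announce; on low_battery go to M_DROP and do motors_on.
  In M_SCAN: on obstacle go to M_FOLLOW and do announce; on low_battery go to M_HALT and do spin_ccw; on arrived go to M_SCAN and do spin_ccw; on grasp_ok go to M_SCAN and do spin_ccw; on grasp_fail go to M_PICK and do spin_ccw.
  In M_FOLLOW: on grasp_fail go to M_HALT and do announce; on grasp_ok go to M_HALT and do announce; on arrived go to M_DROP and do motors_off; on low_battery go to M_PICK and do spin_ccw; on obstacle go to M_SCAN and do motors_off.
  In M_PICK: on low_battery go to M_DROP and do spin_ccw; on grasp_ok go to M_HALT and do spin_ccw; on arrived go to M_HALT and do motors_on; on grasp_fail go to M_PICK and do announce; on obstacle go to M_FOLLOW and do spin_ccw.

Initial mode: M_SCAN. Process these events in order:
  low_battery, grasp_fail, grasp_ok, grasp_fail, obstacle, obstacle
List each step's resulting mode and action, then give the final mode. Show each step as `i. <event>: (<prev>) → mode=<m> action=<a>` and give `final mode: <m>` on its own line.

final mode: M_DROP

1. low_battery: (M_SCAN) → mode=M_HALT action=spin_ccw
2. grasp_fail: (M_HALT) → mode=M_DROP action=announce
3. grasp_ok: (M_DROP) → mode=M_HALT action=spin_ccw
4. grasp_fail: (M_HALT) → mode=M_DROP action=announce
5. obstacle: (M_DROP) → mode=M_DROP action=motors_on
6. obstacle: (M_DROP) → mode=M_DROP action=motors_on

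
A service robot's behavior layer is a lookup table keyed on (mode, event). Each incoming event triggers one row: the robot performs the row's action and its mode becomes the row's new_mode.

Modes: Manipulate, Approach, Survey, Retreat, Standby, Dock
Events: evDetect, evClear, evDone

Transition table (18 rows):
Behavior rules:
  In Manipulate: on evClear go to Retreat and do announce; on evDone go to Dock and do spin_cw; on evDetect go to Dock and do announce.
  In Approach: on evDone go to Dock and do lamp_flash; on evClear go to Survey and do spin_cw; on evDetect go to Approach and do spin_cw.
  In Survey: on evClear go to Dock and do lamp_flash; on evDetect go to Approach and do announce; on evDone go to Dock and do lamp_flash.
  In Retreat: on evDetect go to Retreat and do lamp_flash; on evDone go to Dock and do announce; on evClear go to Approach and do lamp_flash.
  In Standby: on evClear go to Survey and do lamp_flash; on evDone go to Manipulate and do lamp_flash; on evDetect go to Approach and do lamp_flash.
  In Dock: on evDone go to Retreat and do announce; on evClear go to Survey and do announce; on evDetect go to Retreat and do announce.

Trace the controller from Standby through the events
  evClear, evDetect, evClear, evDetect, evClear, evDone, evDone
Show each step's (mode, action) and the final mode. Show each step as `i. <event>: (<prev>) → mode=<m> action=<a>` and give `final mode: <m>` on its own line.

final mode: Retreat

1. evClear: (Standby) → mode=Survey action=lamp_flash
2. evDetect: (Survey) → mode=Approach action=announce
3. evClear: (Approach) → mode=Survey action=spin_cw
4. evDetect: (Survey) → mode=Approach action=announce
5. evClear: (Approach) → mode=Survey action=spin_cw
6. evDone: (Survey) → mode=Dock action=lamp_flash
7. evDone: (Dock) → mode=Retreat action=announce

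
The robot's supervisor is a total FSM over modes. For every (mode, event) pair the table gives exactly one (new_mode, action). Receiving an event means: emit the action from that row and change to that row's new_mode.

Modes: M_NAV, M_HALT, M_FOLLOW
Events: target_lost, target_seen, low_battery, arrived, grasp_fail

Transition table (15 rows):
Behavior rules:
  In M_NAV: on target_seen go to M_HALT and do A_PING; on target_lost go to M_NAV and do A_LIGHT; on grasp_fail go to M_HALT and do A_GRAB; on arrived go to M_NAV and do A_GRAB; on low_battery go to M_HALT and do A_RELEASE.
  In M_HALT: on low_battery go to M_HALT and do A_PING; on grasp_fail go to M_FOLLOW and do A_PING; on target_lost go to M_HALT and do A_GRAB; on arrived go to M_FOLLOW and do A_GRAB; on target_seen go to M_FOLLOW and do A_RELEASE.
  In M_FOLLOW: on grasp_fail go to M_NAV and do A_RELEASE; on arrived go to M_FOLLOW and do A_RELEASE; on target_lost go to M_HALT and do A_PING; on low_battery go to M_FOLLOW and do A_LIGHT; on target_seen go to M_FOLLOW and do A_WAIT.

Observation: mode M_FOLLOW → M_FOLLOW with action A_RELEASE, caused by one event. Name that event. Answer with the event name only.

try target_lost: (M_FOLLOW, target_lost) → (M_HALT, A_PING)
try target_seen: (M_FOLLOW, target_seen) → (M_FOLLOW, A_WAIT)
try low_battery: (M_FOLLOW, low_battery) → (M_FOLLOW, A_LIGHT)
try arrived: (M_FOLLOW, arrived) → (M_FOLLOW, A_RELEASE)  ← matches
try grasp_fail: (M_FOLLOW, grasp_fail) → (M_NAV, A_RELEASE)

arrived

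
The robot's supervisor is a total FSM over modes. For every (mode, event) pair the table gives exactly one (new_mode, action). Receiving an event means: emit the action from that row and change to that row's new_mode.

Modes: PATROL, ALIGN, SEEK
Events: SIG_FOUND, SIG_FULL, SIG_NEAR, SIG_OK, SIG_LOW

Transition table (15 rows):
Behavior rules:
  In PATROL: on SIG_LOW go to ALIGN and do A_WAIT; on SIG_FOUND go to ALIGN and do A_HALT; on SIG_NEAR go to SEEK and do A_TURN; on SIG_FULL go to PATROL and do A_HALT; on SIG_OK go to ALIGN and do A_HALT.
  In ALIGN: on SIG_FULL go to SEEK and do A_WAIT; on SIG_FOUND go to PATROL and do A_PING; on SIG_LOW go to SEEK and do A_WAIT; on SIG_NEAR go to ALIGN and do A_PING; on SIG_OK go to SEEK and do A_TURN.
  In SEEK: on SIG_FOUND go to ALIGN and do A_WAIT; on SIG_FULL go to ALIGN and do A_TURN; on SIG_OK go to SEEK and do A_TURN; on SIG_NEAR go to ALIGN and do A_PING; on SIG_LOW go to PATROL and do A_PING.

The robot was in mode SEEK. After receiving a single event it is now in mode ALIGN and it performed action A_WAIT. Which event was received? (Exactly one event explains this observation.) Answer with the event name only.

SIG_FOUND

try SIG_FOUND: (SEEK, SIG_FOUND) → (ALIGN, A_WAIT)  ← matches
try SIG_FULL: (SEEK, SIG_FULL) → (ALIGN, A_TURN)
try SIG_NEAR: (SEEK, SIG_NEAR) → (ALIGN, A_PING)
try SIG_OK: (SEEK, SIG_OK) → (SEEK, A_TURN)
try SIG_LOW: (SEEK, SIG_LOW) → (PATROL, A_PING)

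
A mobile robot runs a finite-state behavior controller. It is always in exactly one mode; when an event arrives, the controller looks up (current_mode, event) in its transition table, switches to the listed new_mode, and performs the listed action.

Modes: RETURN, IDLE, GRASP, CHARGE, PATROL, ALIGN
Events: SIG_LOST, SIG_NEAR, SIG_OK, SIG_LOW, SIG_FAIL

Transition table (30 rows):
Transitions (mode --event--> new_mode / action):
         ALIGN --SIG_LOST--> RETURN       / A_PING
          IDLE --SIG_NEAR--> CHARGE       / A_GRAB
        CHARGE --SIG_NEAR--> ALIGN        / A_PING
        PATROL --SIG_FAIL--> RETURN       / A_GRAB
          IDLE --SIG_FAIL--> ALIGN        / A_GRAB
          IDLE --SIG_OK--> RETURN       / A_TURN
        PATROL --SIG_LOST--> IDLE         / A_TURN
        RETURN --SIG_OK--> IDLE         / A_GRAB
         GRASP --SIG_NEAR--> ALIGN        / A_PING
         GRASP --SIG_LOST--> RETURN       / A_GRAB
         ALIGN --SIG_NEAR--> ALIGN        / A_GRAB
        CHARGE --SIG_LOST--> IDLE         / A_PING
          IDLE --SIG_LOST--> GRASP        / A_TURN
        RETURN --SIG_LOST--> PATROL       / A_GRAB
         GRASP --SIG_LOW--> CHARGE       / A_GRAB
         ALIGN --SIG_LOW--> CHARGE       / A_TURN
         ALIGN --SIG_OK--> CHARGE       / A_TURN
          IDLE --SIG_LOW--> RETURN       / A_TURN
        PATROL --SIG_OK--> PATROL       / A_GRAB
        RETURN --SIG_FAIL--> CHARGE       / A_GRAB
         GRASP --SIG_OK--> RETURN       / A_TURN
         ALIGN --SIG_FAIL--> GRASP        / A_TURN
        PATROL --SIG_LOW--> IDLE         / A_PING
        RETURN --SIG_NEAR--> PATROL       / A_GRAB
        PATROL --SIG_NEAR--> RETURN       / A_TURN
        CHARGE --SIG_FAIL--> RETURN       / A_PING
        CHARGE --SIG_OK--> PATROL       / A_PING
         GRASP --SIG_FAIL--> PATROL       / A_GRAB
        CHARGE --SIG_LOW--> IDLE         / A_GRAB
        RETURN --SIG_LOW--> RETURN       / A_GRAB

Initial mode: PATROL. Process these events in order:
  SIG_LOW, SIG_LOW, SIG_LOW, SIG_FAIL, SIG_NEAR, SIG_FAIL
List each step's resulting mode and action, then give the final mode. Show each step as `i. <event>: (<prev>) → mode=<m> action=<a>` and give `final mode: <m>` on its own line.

1. SIG_LOW: (PATROL) → mode=IDLE action=A_PING
2. SIG_LOW: (IDLE) → mode=RETURN action=A_TURN
3. SIG_LOW: (RETURN) → mode=RETURN action=A_GRAB
4. SIG_FAIL: (RETURN) → mode=CHARGE action=A_GRAB
5. SIG_NEAR: (CHARGE) → mode=ALIGN action=A_PING
6. SIG_FAIL: (ALIGN) → mode=GRASP action=A_TURN

final mode: GRASP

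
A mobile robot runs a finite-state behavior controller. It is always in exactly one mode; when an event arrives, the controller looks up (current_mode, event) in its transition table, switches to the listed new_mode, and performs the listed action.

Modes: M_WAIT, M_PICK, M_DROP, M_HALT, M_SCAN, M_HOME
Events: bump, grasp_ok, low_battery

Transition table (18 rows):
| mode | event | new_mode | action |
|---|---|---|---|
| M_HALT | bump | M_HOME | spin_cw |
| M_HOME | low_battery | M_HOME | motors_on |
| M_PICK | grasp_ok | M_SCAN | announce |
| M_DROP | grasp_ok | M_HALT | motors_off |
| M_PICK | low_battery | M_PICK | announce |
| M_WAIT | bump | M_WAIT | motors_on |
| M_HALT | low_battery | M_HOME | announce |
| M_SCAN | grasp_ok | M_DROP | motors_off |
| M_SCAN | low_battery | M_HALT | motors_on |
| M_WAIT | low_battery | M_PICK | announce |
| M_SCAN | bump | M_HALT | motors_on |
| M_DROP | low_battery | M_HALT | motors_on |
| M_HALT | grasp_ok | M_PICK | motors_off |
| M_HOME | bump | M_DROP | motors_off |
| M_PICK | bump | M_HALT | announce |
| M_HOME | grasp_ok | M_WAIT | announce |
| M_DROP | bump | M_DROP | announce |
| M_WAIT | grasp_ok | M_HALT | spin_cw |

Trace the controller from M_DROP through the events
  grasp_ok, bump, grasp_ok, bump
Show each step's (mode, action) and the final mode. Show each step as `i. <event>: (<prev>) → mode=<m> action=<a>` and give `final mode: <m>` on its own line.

final mode: M_WAIT

1. grasp_ok: (M_DROP) → mode=M_HALT action=motors_off
2. bump: (M_HALT) → mode=M_HOME action=spin_cw
3. grasp_ok: (M_HOME) → mode=M_WAIT action=announce
4. bump: (M_WAIT) → mode=M_WAIT action=motors_on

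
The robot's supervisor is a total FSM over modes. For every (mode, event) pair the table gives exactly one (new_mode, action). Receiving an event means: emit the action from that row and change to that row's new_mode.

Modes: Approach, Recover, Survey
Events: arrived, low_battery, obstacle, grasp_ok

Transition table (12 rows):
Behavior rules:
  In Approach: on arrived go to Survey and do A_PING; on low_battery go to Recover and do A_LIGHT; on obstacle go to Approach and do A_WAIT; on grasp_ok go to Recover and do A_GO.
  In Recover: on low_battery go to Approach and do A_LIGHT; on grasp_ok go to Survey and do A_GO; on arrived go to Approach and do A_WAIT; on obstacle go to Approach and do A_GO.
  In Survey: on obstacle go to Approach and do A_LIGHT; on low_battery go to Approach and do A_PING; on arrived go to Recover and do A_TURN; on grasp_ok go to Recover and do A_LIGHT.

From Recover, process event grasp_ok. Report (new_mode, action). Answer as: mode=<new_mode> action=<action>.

mode=Survey action=A_GO

current mode = Recover; filter table to that mode:
  (Recover, low_battery) → (Approach, A_LIGHT)
  (Recover, grasp_ok) → (Survey, A_GO)  ← event matches
  (Recover, arrived) → (Approach, A_WAIT)
  (Recover, obstacle) → (Approach, A_GO)
event = grasp_ok selects (Survey, A_GO)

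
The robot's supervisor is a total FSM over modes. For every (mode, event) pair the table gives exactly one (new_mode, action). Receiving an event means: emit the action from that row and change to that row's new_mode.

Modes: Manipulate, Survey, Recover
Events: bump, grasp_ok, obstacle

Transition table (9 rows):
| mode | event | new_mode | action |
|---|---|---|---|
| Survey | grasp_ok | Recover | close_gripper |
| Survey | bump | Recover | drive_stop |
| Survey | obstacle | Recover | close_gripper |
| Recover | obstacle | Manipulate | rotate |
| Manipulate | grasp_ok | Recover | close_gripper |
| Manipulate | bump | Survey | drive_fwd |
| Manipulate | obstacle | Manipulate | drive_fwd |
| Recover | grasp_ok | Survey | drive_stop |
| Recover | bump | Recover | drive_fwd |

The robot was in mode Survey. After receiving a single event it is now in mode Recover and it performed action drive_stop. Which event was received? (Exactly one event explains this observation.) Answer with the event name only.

bump

try bump: (Survey, bump) → (Recover, drive_stop)  ← matches
try grasp_ok: (Survey, grasp_ok) → (Recover, close_gripper)
try obstacle: (Survey, obstacle) → (Recover, close_gripper)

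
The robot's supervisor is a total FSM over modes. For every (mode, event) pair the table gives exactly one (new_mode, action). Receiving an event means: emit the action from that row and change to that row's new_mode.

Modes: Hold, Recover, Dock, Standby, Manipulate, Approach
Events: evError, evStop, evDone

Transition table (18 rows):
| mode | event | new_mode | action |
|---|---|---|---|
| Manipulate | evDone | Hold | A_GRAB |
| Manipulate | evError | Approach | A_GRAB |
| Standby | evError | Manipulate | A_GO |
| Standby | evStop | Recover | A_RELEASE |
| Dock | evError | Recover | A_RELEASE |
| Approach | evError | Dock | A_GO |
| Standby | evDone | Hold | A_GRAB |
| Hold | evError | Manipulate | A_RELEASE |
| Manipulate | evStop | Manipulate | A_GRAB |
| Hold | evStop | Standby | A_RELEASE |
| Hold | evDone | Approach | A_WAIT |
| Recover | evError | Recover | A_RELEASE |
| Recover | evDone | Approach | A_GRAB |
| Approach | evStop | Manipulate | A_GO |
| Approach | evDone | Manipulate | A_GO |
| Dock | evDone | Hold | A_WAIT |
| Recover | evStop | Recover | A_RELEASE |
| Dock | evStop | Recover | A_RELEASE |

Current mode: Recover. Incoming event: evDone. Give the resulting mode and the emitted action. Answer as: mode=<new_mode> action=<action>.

current mode = Recover; filter table to that mode:
  (Recover, evError) → (Recover, A_RELEASE)
  (Recover, evDone) → (Approach, A_GRAB)  ← event matches
  (Recover, evStop) → (Recover, A_RELEASE)
event = evDone selects (Approach, A_GRAB)

mode=Approach action=A_GRAB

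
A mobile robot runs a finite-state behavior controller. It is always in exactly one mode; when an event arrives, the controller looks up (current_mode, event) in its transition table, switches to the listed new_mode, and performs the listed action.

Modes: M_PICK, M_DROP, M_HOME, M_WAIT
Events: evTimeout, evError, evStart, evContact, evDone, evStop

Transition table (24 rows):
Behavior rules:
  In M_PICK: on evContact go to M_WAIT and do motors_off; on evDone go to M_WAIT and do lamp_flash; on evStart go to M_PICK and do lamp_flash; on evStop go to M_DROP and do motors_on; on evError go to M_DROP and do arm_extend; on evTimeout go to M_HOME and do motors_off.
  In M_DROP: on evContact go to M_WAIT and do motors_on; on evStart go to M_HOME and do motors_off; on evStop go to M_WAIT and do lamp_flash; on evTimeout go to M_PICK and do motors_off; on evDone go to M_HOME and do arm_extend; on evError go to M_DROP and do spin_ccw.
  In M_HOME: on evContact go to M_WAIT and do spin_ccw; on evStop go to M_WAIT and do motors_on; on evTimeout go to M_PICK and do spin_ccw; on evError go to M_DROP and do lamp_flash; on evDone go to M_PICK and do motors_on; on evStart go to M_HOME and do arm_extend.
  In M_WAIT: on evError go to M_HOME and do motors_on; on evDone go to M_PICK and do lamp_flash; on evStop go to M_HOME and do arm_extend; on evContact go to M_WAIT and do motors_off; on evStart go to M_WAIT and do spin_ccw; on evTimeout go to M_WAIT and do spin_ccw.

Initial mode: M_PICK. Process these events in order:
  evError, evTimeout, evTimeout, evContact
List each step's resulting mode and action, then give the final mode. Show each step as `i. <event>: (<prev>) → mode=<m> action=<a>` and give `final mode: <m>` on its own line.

1. evError: (M_PICK) → mode=M_DROP action=arm_extend
2. evTimeout: (M_DROP) → mode=M_PICK action=motors_off
3. evTimeout: (M_PICK) → mode=M_HOME action=motors_off
4. evContact: (M_HOME) → mode=M_WAIT action=spin_ccw

final mode: M_WAIT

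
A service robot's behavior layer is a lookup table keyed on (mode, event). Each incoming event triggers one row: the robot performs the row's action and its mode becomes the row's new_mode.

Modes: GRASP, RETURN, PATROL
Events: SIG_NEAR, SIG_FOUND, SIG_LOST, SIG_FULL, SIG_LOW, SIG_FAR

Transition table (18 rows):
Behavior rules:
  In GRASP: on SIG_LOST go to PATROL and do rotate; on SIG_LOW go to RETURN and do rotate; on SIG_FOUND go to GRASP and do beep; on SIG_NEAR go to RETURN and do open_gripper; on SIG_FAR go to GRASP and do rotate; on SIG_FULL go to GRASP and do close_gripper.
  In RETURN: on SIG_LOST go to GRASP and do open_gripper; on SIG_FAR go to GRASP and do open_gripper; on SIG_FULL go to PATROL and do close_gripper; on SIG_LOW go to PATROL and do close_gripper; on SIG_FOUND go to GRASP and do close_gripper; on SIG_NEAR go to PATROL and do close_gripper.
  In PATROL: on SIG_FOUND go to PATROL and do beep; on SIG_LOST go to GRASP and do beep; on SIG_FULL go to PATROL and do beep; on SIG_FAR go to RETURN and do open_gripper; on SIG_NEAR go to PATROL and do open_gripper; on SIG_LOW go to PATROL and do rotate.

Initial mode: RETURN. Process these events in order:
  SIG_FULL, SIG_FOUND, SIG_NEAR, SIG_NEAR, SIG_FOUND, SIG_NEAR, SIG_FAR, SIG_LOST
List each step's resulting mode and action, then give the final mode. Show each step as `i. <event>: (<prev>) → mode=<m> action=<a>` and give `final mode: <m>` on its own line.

1. SIG_FULL: (RETURN) → mode=PATROL action=close_gripper
2. SIG_FOUND: (PATROL) → mode=PATROL action=beep
3. SIG_NEAR: (PATROL) → mode=PATROL action=open_gripper
4. SIG_NEAR: (PATROL) → mode=PATROL action=open_gripper
5. SIG_FOUND: (PATROL) → mode=PATROL action=beep
6. SIG_NEAR: (PATROL) → mode=PATROL action=open_gripper
7. SIG_FAR: (PATROL) → mode=RETURN action=open_gripper
8. SIG_LOST: (RETURN) → mode=GRASP action=open_gripper

final mode: GRASP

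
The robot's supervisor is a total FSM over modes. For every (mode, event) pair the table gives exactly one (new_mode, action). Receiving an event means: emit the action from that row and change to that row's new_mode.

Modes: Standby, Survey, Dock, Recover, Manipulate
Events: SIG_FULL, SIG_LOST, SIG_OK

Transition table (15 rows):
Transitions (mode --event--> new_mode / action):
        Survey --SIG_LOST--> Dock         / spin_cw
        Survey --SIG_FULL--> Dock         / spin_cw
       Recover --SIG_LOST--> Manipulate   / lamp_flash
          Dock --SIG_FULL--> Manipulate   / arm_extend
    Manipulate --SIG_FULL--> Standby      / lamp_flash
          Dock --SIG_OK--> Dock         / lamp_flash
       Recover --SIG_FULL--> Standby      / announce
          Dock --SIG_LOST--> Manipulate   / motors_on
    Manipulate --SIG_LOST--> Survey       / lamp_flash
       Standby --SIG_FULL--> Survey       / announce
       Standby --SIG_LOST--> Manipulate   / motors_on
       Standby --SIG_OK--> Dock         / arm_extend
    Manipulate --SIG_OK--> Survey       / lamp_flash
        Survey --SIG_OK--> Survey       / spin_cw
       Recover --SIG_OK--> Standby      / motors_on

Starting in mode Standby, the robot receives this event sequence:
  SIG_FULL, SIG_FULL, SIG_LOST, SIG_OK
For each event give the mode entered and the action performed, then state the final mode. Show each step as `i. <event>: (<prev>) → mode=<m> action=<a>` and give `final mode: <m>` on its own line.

final mode: Survey

1. SIG_FULL: (Standby) → mode=Survey action=announce
2. SIG_FULL: (Survey) → mode=Dock action=spin_cw
3. SIG_LOST: (Dock) → mode=Manipulate action=motors_on
4. SIG_OK: (Manipulate) → mode=Survey action=lamp_flash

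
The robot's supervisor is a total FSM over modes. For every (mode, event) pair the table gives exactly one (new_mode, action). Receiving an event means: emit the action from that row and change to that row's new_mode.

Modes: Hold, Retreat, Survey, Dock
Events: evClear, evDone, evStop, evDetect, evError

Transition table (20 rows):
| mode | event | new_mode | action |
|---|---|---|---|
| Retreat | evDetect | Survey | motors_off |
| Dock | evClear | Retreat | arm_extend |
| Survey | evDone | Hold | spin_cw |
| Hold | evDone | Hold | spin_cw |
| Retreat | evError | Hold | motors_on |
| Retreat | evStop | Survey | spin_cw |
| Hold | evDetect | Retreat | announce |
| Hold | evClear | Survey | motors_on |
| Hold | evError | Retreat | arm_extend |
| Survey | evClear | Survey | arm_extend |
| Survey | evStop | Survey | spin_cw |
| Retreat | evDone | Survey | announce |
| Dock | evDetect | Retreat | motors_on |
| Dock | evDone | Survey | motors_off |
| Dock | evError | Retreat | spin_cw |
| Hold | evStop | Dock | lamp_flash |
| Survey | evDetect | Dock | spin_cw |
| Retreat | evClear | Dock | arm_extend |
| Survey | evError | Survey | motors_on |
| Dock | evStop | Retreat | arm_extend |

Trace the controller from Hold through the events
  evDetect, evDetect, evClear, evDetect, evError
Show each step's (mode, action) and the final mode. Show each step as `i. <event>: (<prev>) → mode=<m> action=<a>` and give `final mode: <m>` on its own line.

final mode: Retreat

1. evDetect: (Hold) → mode=Retreat action=announce
2. evDetect: (Retreat) → mode=Survey action=motors_off
3. evClear: (Survey) → mode=Survey action=arm_extend
4. evDetect: (Survey) → mode=Dock action=spin_cw
5. evError: (Dock) → mode=Retreat action=spin_cw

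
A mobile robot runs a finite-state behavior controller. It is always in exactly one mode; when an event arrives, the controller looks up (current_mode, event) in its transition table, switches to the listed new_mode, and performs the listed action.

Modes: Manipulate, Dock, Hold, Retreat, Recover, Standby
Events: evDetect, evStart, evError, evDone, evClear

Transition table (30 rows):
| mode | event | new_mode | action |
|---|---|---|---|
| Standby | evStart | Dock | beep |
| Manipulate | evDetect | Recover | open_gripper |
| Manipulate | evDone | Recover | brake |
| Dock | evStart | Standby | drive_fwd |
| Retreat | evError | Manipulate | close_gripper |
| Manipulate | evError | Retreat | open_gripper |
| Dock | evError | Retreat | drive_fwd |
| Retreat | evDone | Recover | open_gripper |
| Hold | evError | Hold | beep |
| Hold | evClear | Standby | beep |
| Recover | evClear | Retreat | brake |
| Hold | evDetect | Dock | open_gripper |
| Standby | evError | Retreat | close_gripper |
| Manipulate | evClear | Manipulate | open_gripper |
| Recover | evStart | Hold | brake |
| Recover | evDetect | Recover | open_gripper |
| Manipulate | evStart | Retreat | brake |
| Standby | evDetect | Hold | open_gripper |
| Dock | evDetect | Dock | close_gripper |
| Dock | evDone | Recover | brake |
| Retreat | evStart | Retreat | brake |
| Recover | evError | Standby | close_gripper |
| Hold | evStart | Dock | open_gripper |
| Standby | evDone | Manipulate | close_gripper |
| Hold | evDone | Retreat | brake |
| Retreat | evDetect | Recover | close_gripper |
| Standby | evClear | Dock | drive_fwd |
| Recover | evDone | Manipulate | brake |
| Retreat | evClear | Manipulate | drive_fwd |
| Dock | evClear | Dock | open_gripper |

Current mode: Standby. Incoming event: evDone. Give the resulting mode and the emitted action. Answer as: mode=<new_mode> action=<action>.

mode=Manipulate action=close_gripper

current mode = Standby; filter table to that mode:
  (Standby, evStart) → (Dock, beep)
  (Standby, evError) → (Retreat, close_gripper)
  (Standby, evDetect) → (Hold, open_gripper)
  (Standby, evDone) → (Manipulate, close_gripper)  ← event matches
  (Standby, evClear) → (Dock, drive_fwd)
event = evDone selects (Manipulate, close_gripper)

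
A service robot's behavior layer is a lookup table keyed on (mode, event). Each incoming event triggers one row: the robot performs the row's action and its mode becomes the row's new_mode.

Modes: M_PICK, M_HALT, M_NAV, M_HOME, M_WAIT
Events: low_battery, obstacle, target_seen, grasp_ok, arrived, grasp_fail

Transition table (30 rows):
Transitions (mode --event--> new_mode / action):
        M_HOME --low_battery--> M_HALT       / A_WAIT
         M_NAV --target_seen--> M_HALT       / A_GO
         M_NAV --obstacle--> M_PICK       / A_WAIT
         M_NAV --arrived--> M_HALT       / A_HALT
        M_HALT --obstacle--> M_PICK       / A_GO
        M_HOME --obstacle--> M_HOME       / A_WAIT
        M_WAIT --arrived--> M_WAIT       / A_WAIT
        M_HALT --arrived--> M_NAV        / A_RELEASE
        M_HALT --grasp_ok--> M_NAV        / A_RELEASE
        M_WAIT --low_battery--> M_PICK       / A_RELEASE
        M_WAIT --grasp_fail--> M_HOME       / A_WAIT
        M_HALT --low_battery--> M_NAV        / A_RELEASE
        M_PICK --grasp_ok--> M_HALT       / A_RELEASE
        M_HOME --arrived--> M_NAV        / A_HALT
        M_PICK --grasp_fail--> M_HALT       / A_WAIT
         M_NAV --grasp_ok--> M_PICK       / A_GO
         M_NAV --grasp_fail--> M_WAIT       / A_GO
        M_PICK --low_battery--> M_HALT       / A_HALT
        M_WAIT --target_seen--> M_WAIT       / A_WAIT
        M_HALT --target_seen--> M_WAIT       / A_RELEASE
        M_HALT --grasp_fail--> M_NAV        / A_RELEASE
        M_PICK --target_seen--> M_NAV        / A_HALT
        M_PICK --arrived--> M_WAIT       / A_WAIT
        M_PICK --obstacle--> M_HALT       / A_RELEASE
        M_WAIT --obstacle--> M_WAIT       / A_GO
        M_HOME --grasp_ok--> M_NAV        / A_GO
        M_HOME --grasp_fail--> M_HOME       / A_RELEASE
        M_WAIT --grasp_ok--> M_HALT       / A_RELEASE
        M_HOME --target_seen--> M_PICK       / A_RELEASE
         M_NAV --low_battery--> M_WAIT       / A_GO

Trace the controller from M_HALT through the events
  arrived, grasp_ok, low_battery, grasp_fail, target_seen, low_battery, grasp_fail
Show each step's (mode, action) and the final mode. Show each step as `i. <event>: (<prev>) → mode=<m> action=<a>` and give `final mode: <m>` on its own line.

final mode: M_WAIT

1. arrived: (M_HALT) → mode=M_NAV action=A_RELEASE
2. grasp_ok: (M_NAV) → mode=M_PICK action=A_GO
3. low_battery: (M_PICK) → mode=M_HALT action=A_HALT
4. grasp_fail: (M_HALT) → mode=M_NAV action=A_RELEASE
5. target_seen: (M_NAV) → mode=M_HALT action=A_GO
6. low_battery: (M_HALT) → mode=M_NAV action=A_RELEASE
7. grasp_fail: (M_NAV) → mode=M_WAIT action=A_GO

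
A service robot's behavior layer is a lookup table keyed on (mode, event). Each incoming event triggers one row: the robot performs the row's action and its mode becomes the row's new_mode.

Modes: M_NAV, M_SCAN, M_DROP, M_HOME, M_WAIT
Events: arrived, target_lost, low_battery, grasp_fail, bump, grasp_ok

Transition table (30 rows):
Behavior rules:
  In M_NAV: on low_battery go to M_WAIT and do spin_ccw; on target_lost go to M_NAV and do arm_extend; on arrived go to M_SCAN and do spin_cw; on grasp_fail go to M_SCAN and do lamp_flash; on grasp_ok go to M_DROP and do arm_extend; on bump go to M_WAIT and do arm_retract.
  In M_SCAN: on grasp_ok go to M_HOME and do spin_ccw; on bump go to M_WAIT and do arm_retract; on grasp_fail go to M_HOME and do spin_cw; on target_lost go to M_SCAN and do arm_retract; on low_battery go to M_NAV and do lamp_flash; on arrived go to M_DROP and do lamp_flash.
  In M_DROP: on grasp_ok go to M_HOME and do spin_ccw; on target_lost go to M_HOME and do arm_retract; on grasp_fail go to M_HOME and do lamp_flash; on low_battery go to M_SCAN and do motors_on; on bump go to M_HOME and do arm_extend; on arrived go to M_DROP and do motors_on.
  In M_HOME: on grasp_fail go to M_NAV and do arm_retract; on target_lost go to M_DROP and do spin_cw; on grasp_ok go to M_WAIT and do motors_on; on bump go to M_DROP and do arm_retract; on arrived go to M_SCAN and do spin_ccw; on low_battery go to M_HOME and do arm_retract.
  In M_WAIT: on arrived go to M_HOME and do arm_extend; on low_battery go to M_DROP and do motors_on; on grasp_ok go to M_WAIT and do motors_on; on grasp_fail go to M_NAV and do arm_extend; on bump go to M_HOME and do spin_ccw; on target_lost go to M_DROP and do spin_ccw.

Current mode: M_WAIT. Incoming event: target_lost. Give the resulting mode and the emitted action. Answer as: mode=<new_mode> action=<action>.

current mode = M_WAIT; filter table to that mode:
  (M_WAIT, arrived) → (M_HOME, arm_extend)
  (M_WAIT, low_battery) → (M_DROP, motors_on)
  (M_WAIT, grasp_ok) → (M_WAIT, motors_on)
  (M_WAIT, grasp_fail) → (M_NAV, arm_extend)
  (M_WAIT, bump) → (M_HOME, spin_ccw)
  (M_WAIT, target_lost) → (M_DROP, spin_ccw)  ← event matches
event = target_lost selects (M_DROP, spin_ccw)

mode=M_DROP action=spin_ccw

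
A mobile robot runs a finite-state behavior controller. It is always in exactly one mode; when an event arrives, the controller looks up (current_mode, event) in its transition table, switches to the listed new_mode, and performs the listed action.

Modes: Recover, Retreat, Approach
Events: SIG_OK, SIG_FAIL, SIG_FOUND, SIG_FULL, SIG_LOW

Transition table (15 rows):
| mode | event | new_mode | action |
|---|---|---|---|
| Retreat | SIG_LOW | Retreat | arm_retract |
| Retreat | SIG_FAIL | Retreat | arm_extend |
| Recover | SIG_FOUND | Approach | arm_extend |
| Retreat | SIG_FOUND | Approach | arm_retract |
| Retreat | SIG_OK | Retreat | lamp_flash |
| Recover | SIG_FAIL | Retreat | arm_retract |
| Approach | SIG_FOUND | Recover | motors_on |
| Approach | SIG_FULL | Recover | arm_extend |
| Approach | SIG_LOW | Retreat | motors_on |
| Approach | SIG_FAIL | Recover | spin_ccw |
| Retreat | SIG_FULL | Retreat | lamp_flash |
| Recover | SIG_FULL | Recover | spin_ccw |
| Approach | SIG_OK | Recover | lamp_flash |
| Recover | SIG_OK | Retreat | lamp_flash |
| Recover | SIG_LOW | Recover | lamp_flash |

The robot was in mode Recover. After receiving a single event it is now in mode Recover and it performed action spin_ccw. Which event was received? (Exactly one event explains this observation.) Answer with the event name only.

SIG_FULL

try SIG_OK: (Recover, SIG_OK) → (Retreat, lamp_flash)
try SIG_FAIL: (Recover, SIG_FAIL) → (Retreat, arm_retract)
try SIG_FOUND: (Recover, SIG_FOUND) → (Approach, arm_extend)
try SIG_FULL: (Recover, SIG_FULL) → (Recover, spin_ccw)  ← matches
try SIG_LOW: (Recover, SIG_LOW) → (Recover, lamp_flash)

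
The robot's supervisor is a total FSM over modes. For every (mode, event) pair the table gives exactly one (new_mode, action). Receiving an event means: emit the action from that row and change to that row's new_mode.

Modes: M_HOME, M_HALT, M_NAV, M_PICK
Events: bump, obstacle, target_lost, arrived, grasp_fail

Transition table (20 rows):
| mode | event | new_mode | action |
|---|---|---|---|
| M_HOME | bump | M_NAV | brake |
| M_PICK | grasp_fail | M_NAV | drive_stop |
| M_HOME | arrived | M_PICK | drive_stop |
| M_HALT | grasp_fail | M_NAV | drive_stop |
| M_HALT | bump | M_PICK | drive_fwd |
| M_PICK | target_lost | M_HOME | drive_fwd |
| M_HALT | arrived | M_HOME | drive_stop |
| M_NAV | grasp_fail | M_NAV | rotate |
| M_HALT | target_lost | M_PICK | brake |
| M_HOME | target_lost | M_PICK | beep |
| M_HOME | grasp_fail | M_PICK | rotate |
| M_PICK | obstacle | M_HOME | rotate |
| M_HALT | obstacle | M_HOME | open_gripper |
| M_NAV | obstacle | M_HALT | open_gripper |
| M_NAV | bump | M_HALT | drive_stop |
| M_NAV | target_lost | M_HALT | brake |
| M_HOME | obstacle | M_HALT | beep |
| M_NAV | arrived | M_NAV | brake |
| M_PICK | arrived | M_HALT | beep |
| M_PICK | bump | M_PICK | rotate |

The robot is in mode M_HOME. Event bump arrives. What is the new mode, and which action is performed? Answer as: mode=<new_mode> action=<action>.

current mode = M_HOME; filter table to that mode:
  (M_HOME, bump) → (M_NAV, brake)  ← event matches
  (M_HOME, arrived) → (M_PICK, drive_stop)
  (M_HOME, target_lost) → (M_PICK, beep)
  (M_HOME, grasp_fail) → (M_PICK, rotate)
  (M_HOME, obstacle) → (M_HALT, beep)
event = bump selects (M_NAV, brake)

mode=M_NAV action=brake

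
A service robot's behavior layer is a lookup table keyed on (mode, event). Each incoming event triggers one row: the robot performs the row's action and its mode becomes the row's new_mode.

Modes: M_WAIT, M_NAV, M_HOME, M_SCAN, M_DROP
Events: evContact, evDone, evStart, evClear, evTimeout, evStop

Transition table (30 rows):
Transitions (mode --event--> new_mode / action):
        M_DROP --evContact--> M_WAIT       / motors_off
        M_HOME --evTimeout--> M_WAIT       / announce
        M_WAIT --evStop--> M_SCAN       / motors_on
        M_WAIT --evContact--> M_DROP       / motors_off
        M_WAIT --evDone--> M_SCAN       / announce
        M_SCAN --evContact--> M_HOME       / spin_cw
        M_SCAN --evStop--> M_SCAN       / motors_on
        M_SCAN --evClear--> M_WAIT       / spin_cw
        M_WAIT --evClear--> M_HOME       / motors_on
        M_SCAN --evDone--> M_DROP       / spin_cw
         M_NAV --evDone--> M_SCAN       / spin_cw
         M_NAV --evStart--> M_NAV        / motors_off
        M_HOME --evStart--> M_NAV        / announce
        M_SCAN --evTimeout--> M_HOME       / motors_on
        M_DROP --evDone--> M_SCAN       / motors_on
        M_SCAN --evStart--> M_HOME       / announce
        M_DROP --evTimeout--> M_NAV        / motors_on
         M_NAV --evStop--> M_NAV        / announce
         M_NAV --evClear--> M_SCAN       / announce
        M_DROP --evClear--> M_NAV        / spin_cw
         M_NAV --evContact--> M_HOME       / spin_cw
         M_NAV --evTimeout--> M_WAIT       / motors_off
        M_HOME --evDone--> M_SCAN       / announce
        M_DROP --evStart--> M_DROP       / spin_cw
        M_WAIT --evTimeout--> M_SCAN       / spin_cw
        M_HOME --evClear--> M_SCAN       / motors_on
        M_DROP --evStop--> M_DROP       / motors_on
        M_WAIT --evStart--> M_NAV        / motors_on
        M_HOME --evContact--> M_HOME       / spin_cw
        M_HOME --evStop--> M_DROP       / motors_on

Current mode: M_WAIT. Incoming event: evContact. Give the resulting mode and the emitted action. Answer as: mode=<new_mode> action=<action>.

mode=M_DROP action=motors_off

current mode = M_WAIT; filter table to that mode:
  (M_WAIT, evStop) → (M_SCAN, motors_on)
  (M_WAIT, evContact) → (M_DROP, motors_off)  ← event matches
  (M_WAIT, evDone) → (M_SCAN, announce)
  (M_WAIT, evClear) → (M_HOME, motors_on)
  (M_WAIT, evTimeout) → (M_SCAN, spin_cw)
  (M_WAIT, evStart) → (M_NAV, motors_on)
event = evContact selects (M_DROP, motors_off)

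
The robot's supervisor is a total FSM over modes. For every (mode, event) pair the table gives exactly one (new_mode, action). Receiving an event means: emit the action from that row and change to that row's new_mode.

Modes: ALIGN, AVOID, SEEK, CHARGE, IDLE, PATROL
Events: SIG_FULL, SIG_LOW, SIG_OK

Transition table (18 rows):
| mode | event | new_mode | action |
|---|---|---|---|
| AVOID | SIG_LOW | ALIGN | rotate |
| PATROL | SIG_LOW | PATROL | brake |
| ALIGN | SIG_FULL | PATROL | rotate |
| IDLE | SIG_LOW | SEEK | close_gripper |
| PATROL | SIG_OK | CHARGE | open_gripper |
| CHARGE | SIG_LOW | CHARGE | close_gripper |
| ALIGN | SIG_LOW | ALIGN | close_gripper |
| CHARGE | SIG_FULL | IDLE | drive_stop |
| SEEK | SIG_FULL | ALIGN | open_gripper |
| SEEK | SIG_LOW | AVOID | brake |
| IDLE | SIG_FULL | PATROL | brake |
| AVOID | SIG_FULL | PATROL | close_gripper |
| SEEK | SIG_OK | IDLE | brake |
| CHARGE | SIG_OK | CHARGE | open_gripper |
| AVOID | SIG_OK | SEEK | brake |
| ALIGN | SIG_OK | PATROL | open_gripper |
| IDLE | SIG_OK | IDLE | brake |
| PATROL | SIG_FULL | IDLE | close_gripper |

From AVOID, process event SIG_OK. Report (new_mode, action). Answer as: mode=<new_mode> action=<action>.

current mode = AVOID; filter table to that mode:
  (AVOID, SIG_LOW) → (ALIGN, rotate)
  (AVOID, SIG_FULL) → (PATROL, close_gripper)
  (AVOID, SIG_OK) → (SEEK, brake)  ← event matches
event = SIG_OK selects (SEEK, brake)

mode=SEEK action=brake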